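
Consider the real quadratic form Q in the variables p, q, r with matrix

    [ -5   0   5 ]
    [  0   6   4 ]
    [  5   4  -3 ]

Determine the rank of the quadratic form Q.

Row-reducing A symmetrically gives the diagonal entries -5, 6, -2/3.
So there are 1 positive, 2 negative pivots.
The rank is the number of nonzero pivots: 3.

3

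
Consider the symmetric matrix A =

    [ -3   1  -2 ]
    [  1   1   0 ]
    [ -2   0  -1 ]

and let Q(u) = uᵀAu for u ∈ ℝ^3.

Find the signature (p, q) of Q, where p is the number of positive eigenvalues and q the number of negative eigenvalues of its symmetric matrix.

Applying the same elementary operations to the rows and columns of A produces a congruent diagonal matrix with entries -3, 4/3, 0.
So there are 1 positive, 1 negative, 1 zero pivots.

(1, 1)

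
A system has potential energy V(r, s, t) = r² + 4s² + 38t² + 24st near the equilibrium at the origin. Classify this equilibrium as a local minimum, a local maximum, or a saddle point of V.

local minimum

The Hessian at the origin is H = [[2, 0, 0], [0, 8, 24], [0, 24, 76]].
Symmetric row and column elimination reduces H to a congruent diagonal form with pivots 2, 8, 4.
That gives 3 positive pivots.
H is positive definite, so the origin is a strict local minimum.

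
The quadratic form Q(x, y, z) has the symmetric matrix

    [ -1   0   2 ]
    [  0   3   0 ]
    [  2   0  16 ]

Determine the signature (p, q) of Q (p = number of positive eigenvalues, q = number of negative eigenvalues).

(2, 1)

Symmetric row and column elimination reduces A to a congruent diagonal form with pivots -1, 3, 20.
That gives 2 positive, 1 negative pivots.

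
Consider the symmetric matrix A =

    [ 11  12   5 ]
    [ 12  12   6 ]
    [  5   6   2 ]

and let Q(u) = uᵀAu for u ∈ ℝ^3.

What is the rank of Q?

2

Symmetric row and column elimination reduces A to a congruent diagonal form with pivots 11, -12/11, 0.
That gives 1 positive, 1 negative, 1 zero pivots.
The rank is the number of nonzero pivots: 2.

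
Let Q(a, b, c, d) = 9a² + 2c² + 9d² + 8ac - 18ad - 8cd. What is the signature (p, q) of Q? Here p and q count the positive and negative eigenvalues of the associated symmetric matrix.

(2, 0)

The symmetric matrix is A = [[9, 0, 4, -9], [0, 0, 0, 0], [4, 0, 2, -4], [-9, 0, -4, 9]].
Row-reducing A symmetrically gives the diagonal entries 9, 0, 2/9, 0.
That gives 2 positive, 2 zero pivots.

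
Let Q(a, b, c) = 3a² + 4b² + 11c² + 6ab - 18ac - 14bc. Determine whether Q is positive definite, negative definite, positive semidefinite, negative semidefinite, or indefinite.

Write A = [[3, 3, -9], [3, 4, -7], [-9, -7, 11]].
Congruent diagonalization of A (simultaneous row and column reduction) yields pivots 3, 1, -20.
That gives 2 positive, 1 negative pivots.
Hence Q is indefinite.

indefinite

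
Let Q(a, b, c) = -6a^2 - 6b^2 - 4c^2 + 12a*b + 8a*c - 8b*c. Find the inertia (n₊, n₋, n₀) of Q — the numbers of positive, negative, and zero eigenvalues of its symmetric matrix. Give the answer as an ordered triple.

(0, 2, 1)

The symmetric matrix is A = [[-6, 6, 4], [6, -6, -4], [4, -4, -4]].
Row-reducing A symmetrically gives the diagonal entries -6, 0, -4/3.
So there are 2 negative, 1 zero pivots.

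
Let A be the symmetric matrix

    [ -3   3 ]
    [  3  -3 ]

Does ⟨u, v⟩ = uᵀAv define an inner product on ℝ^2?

Symmetric row and column elimination reduces A to a congruent diagonal form with pivots -3, 0.
Counting signs: 1 negative, 1 zero.
Hence Q is negative semidefinite.
⟨·,·⟩ is an inner product exactly when A is positive definite.

no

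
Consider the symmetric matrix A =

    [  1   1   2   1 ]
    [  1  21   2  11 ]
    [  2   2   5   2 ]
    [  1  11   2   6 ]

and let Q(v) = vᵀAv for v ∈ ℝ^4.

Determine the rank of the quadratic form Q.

Symmetric row and column elimination reduces A to a congruent diagonal form with pivots 1, 20, 1, 0.
So there are 3 positive, 1 zero pivots.
The rank is the number of nonzero pivots: 3.

3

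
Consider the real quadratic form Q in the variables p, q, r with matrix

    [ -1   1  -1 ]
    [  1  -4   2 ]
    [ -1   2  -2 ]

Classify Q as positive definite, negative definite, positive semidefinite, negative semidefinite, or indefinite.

An LDLᵀ factorisation of A has diagonal entries -1, -3, -2/3.
That gives 3 negative pivots.
Hence Q is negative definite.

negative definite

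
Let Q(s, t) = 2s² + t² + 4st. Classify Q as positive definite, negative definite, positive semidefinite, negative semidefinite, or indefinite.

indefinite

The associated matrix is A = [[2, 2], [2, 1]].
Congruent diagonalization of A (simultaneous row and column reduction) yields pivots 2, -1.
That gives 1 positive, 1 negative pivots.
Hence Q is indefinite.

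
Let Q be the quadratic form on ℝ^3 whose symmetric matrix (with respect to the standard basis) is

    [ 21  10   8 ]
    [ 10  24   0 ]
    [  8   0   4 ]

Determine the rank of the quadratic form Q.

Congruent diagonalization of A (simultaneous row and column reduction) yields pivots 21, 404/21, 20/101.
So there are 3 positive pivots.
The rank is the number of nonzero pivots: 3.

3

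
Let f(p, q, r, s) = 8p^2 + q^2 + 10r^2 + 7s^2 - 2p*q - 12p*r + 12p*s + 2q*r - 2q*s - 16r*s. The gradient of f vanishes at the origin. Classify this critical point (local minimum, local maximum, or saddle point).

local minimum

The Hessian at the origin is H = [[16, -2, -12, 12], [-2, 2, 2, -2], [-12, 2, 20, -16], [12, -2, -16, 14]].
Applying the same elementary operations to the rows and columns of H produces a congruent diagonal matrix with entries 16, 7/4, 76/7, 10/19.
That gives 4 positive pivots.
H is positive definite, so the origin is a strict local minimum.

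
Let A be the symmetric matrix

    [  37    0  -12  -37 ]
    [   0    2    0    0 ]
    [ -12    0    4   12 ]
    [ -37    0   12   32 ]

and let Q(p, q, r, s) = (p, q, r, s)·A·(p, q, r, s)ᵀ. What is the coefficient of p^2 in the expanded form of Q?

The coefficient of p^2 is the diagonal entry A[1,1] = 37.

37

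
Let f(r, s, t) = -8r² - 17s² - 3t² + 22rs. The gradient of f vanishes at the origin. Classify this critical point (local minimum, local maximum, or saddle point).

The Hessian at the origin is H = [[-16, 22, 0], [22, -34, 0], [0, 0, -6]].
Row-reducing H symmetrically gives the diagonal entries -16, -15/4, -6.
That gives 3 negative pivots.
H is negative definite, so the origin is a strict local maximum.

local maximum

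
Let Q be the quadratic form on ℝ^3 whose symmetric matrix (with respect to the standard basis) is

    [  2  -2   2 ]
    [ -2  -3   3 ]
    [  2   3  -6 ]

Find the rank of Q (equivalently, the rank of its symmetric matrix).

3

Row-reducing A symmetrically gives the diagonal entries 2, -5, -3.
That gives 1 positive, 2 negative pivots.
The rank is the number of nonzero pivots: 3.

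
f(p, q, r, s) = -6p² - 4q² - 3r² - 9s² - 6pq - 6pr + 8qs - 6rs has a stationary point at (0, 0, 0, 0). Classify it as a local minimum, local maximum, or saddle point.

local maximum

The Hessian at the origin is H = [[-12, -6, -6, 0], [-6, -8, 0, 8], [-6, 0, -6, -6], [0, 8, -6, -18]].
Row-reducing H symmetrically gives the diagonal entries -12, -5, -6/5, -4.
That gives 4 negative pivots.
H is negative definite, so the origin is a strict local maximum.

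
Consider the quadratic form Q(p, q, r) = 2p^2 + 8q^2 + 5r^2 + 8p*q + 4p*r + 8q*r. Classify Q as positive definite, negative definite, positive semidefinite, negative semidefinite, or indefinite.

positive semidefinite

Write A = [[2, 4, 2], [4, 8, 4], [2, 4, 5]].
Row-reducing A symmetrically gives the diagonal entries 2, 0, 3.
So there are 2 positive, 1 zero pivots.
Hence Q is positive semidefinite.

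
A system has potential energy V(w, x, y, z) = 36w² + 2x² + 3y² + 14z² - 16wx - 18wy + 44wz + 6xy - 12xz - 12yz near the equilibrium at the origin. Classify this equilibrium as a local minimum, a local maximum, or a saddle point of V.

The Hessian at the origin is H = [[72, -16, -18, 44], [-16, 4, 6, -12], [-18, 6, 6, -12], [44, -12, -12, 28]].
Row-reducing H symmetrically gives the diagonal entries 72, 4/9, -15/2, 4/5.
That gives 3 positive, 1 negative pivots.
H is indefinite, so the origin is a saddle point.

saddle point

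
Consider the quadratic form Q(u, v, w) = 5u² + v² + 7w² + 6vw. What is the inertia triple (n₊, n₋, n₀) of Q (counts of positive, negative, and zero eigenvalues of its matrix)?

(2, 1, 0)

The symmetric matrix is A = [[5, 0, 0], [0, 1, 3], [0, 3, 7]].
Row-reducing A symmetrically gives the diagonal entries 5, 1, -2.
So there are 2 positive, 1 negative pivots.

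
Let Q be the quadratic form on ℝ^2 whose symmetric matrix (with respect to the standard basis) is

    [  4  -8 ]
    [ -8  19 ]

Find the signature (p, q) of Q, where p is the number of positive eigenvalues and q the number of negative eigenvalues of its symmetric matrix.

(2, 0)

Congruent diagonalization of A (simultaneous row and column reduction) yields pivots 4, 3.
So there are 2 positive pivots.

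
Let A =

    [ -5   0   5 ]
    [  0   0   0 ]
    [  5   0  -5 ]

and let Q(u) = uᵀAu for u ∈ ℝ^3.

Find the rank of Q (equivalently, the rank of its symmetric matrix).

1

Applying the same elementary operations to the rows and columns of A produces a congruent diagonal matrix with entries -5, 0, 0.
That gives 1 negative, 2 zero pivots.
The rank is the number of nonzero pivots: 1.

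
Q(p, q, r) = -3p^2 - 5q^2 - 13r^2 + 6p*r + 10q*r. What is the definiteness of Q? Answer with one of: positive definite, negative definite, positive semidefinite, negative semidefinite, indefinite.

negative definite

The symmetric matrix of Q is A = [[-3, 0, 3], [0, -5, 5], [3, 5, -13]].
Leading principal minors: Δ_1 = -3, Δ_2 = 15, Δ_3 = -75.
The signs alternate starting with Δ_1 < 0, so by Sylvester's criterion Q is negative definite.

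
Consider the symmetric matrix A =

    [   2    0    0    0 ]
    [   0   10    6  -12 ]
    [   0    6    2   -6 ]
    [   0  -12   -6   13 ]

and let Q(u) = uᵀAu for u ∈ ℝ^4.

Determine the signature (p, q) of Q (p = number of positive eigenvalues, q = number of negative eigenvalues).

An LDLᵀ factorisation of A has diagonal entries 2, 10, -8/5, -1/2.
So there are 2 positive, 2 negative pivots.

(2, 2)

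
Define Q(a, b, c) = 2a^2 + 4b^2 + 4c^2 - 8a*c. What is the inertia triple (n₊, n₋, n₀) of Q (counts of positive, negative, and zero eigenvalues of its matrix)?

The symmetric matrix is A = [[2, 0, -4], [0, 4, 0], [-4, 0, 4]].
An LDLᵀ factorisation of A has diagonal entries 2, 4, -4.
That gives 2 positive, 1 negative pivots.

(2, 1, 0)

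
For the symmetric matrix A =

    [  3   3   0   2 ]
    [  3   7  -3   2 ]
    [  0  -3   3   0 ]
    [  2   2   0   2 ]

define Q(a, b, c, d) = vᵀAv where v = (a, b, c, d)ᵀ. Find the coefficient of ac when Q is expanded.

The coefficient of ac is A[1,3] + A[3,1] = 2·0 = 0.

0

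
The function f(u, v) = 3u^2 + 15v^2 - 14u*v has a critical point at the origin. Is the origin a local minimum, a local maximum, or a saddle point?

The Hessian at the origin is H = [[6, -14], [-14, 30]].
det H = 6·30 − (-14)² = -16 < 0, so H is indefinite.
Therefore the origin is a saddle point.

saddle point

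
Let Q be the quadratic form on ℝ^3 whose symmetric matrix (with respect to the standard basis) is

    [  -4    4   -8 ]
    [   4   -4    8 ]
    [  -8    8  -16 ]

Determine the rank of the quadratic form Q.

Congruent diagonalization of A (simultaneous row and column reduction) yields pivots -4, 0, 0.
So there are 1 negative, 2 zero pivots.
The rank is the number of nonzero pivots: 1.

1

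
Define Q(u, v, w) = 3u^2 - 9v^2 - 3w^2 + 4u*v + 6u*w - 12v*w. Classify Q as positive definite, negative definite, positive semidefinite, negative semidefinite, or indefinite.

The associated matrix is A = [[3, 2, 3], [2, -9, -6], [3, -6, -3]].
An LDLᵀ factorisation of A has diagonal entries 3, -31/3, 6/31.
So there are 2 positive, 1 negative pivots.
Hence Q is indefinite.

indefinite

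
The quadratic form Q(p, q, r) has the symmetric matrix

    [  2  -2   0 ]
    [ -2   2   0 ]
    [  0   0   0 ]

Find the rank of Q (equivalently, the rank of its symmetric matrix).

1

Row-reducing A symmetrically gives the diagonal entries 2, 0, 0.
That gives 1 positive, 2 zero pivots.
The rank is the number of nonzero pivots: 1.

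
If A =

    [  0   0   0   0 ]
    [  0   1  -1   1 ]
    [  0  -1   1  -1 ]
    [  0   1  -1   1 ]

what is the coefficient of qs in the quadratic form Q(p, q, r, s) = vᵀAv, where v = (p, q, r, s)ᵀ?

2

The coefficient of qs is A[2,4] + A[4,2] = 2·1 = 2.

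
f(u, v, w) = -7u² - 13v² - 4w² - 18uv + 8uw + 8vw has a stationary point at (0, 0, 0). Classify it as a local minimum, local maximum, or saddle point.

The Hessian at the origin is H = [[-14, -18, 8], [-18, -26, 8], [8, 8, -8]].
Symmetric row and column elimination reduces H to a congruent diagonal form with pivots -14, -20/7, -8/5.
So there are 3 negative pivots.
H is negative definite, so the origin is a strict local maximum.

local maximum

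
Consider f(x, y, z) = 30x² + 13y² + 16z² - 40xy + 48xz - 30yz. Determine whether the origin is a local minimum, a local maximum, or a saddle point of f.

The Hessian at the origin is H = [[60, -40, 48], [-40, 26, -30], [48, -30, 32]].
Symmetric row and column elimination reduces H to a congruent diagonal form with pivots 60, -2/3, -2/5.
Counting signs: 1 positive, 2 negative.
H is indefinite, so the origin is a saddle point.

saddle point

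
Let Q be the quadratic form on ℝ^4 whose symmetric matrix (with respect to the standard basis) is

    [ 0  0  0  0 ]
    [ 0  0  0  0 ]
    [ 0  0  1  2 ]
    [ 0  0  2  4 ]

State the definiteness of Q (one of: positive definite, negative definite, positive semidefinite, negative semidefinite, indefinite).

positive semidefinite

Congruent diagonalization of A (simultaneous row and column reduction) yields pivots 0, 0, 1, 0.
That gives 1 positive, 3 zero pivots.
Hence Q is positive semidefinite.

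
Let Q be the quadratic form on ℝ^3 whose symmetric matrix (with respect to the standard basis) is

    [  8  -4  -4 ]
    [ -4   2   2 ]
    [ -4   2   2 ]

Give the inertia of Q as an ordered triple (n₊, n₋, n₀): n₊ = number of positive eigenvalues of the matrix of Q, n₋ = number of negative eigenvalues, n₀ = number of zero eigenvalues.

Row-reducing A symmetrically gives the diagonal entries 8, 0, 0.
So there are 1 positive, 2 zero pivots.

(1, 0, 2)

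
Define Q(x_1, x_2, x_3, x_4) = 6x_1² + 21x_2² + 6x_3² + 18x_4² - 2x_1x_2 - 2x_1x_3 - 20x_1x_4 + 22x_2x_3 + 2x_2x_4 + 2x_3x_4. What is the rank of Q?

4

The associated matrix is A = [[6, -1, -1, -10], [-1, 21, 11, 1], [-1, 11, 6, 1], [-10, 1, 1, 18]].
Row-reducing A symmetrically gives the diagonal entries 6, 125/6, 1/5, 4/5.
Counting signs: 4 positive.
The rank is the number of nonzero pivots: 4.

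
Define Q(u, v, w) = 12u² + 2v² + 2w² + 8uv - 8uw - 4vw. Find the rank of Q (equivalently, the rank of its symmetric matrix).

2

The associated matrix is A = [[12, 4, -4], [4, 2, -2], [-4, -2, 2]].
Row-reducing A symmetrically gives the diagonal entries 12, 2/3, 0.
That gives 2 positive, 1 zero pivots.
The rank is the number of nonzero pivots: 2.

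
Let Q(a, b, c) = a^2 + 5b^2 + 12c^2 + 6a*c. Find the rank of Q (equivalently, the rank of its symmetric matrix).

Write A = [[1, 0, 3], [0, 5, 0], [3, 0, 12]].
Applying the same elementary operations to the rows and columns of A produces a congruent diagonal matrix with entries 1, 5, 3.
So there are 3 positive pivots.
The rank is the number of nonzero pivots: 3.

3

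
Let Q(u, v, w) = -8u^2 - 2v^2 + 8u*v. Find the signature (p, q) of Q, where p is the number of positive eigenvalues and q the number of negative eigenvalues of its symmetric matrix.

The symmetric matrix is A = [[-8, 4, 0], [4, -2, 0], [0, 0, 0]].
Applying the same elementary operations to the rows and columns of A produces a congruent diagonal matrix with entries -8, 0, 0.
Counting signs: 1 negative, 2 zero.

(0, 1)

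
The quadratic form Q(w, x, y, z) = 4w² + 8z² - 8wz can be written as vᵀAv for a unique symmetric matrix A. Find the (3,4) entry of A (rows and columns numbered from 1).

The coefficient of y·z in Q is 0. For a symmetric A this equals A[3,4] + A[4,3] = 2·A[3,4].
So A[3,4] = 0/2 = 0.

0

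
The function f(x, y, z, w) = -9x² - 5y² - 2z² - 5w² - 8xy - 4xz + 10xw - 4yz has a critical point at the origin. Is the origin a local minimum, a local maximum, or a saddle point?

The Hessian at the origin is H = [[-18, -8, -4, 10], [-8, -10, -4, 0], [-4, -4, -4, 0], [10, 0, 0, -10]].
Row-reducing H symmetrically gives the diagonal entries -18, -58/9, -68/29, -20/17.
That gives 4 negative pivots.
H is negative definite, so the origin is a strict local maximum.

local maximum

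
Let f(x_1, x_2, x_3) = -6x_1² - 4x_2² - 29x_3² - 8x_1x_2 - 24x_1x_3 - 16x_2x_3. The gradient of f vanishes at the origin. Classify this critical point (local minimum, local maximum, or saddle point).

The Hessian at the origin is H = [[-12, -8, -24], [-8, -8, -16], [-24, -16, -58]].
Congruent diagonalization of H (simultaneous row and column reduction) yields pivots -12, -8/3, -10.
That gives 3 negative pivots.
H is negative definite, so the origin is a strict local maximum.

local maximum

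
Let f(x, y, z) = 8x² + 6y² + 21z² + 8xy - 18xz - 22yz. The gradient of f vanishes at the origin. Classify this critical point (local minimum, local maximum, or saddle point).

The Hessian at the origin is H = [[16, 8, -18], [8, 12, -22], [-18, -22, 42]].
An LDLᵀ factorisation of H has diagonal entries 16, 8, 5/8.
So there are 3 positive pivots.
H is positive definite, so the origin is a strict local minimum.

local minimum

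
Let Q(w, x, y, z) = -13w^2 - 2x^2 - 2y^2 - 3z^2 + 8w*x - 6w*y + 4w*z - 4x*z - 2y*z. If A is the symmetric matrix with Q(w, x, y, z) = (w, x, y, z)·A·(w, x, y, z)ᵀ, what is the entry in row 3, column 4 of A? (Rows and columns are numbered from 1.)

The coefficient of y·z in Q is -2. For a symmetric A this equals A[3,4] + A[4,3] = 2·A[3,4].
So A[3,4] = -2/2 = -1.

-1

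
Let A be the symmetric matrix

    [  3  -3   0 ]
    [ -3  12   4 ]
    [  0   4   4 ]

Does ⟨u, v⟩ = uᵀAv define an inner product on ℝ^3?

Symmetric row and column elimination reduces A to a congruent diagonal form with pivots 3, 9, 20/9.
That gives 3 positive pivots.
Hence Q is positive definite.
⟨·,·⟩ is an inner product exactly when A is positive definite.

yes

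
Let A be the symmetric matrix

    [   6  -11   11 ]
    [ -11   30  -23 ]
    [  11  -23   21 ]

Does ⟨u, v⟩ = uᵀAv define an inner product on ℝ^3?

yes

Leading principal minors: Δ_1 = 6, Δ_2 = 59, Δ_3 = 1.
All leading principal minors are positive, so by Sylvester's criterion Q is positive definite.
⟨·,·⟩ is an inner product exactly when A is positive definite.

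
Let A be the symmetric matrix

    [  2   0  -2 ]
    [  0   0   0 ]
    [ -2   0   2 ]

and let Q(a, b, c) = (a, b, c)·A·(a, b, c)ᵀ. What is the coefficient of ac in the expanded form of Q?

-4

The coefficient of ac is A[1,3] + A[3,1] = 2·(-2) = -4.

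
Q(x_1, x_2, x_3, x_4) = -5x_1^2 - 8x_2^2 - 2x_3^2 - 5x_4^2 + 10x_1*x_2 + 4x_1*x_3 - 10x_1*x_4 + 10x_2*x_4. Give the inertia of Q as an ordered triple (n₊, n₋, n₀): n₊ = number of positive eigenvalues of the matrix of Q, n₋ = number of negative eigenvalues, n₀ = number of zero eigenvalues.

The associated matrix is A = [[-5, 5, 2, -5], [5, -8, 0, 5], [2, 0, -2, 0], [-5, 5, 0, -5]].
Applying the same elementary operations to the rows and columns of A produces a congruent diagonal matrix with entries -5, -3, 2/15, -30.
Counting signs: 1 positive, 3 negative.

(1, 3, 0)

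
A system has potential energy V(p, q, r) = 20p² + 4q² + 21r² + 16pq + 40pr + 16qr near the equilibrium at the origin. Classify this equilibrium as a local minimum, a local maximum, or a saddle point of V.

local minimum

The Hessian at the origin is H = [[40, 16, 40], [16, 8, 16], [40, 16, 42]].
Row-reducing H symmetrically gives the diagonal entries 40, 8/5, 2.
Counting signs: 3 positive.
H is positive definite, so the origin is a strict local minimum.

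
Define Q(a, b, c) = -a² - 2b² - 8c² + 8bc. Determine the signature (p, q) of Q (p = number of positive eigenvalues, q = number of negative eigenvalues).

(0, 2)

The associated matrix is A = [[-1, 0, 0], [0, -2, 4], [0, 4, -8]].
Congruent diagonalization of A (simultaneous row and column reduction) yields pivots -1, -2, 0.
Counting signs: 2 negative, 1 zero.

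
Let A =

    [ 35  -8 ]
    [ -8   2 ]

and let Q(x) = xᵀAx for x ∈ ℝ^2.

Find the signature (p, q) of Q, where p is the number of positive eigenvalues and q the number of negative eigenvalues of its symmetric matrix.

(2, 0)

Symmetric row and column elimination reduces A to a congruent diagonal form with pivots 35, 6/35.
Counting signs: 2 positive.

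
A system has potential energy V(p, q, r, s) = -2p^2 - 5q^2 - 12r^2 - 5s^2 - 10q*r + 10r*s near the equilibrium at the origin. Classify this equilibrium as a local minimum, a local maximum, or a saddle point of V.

local maximum

The Hessian at the origin is H = [[-4, 0, 0, 0], [0, -10, -10, 0], [0, -10, -24, 10], [0, 0, 10, -10]].
Applying the same elementary operations to the rows and columns of H produces a congruent diagonal matrix with entries -4, -10, -14, -20/7.
Counting signs: 4 negative.
H is negative definite, so the origin is a strict local maximum.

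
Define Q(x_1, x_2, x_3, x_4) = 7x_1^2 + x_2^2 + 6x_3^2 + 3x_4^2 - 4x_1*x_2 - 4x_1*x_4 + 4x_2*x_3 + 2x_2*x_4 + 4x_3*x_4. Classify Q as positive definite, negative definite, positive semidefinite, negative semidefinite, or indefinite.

Write A = [[7, -2, 0, -2], [-2, 1, 2, 1], [0, 2, 6, 2], [-2, 1, 2, 3]].
An LDLᵀ factorisation of A has diagonal entries 7, 3/7, -10/3, 2.
So there are 3 positive, 1 negative pivots.
Hence Q is indefinite.

indefinite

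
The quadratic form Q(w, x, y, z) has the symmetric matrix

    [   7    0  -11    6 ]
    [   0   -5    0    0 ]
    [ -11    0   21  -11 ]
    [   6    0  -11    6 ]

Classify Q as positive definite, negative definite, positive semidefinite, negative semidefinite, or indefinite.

Applying the same elementary operations to the rows and columns of A produces a congruent diagonal matrix with entries 7, -5, 26/7, 5/26.
That gives 3 positive, 1 negative pivots.
Hence Q is indefinite.

indefinite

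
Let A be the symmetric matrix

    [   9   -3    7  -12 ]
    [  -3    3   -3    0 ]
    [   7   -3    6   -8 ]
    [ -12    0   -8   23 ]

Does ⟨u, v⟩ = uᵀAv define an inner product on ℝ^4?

no

Applying the same elementary operations to the rows and columns of A produces a congruent diagonal matrix with entries 9, 2, 1/3, -1.
So there are 3 positive, 1 negative pivots.
Hence Q is indefinite.
⟨·,·⟩ is an inner product exactly when A is positive definite.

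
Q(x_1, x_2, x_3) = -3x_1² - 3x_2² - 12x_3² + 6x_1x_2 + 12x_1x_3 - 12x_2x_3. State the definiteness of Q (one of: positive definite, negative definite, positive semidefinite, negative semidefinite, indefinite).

negative semidefinite

Write A = [[-3, 3, 6], [3, -3, -6], [6, -6, -12]].
Applying the same elementary operations to the rows and columns of A produces a congruent diagonal matrix with entries -3, 0, 0.
Counting signs: 1 negative, 2 zero.
Hence Q is negative semidefinite.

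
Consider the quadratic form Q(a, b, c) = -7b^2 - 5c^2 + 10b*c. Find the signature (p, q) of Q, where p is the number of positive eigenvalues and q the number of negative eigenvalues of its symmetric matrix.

The symmetric matrix is A = [[0, 0, 0], [0, -7, 5], [0, 5, -5]].
Congruent diagonalization of A (simultaneous row and column reduction) yields pivots 0, -7, -10/7.
Counting signs: 2 negative, 1 zero.

(0, 2)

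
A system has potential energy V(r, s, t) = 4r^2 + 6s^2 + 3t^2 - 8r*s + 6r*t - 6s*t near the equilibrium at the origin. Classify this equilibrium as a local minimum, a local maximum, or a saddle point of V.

local minimum

The Hessian at the origin is H = [[8, -8, 6], [-8, 12, -6], [6, -6, 6]].
Row-reducing H symmetrically gives the diagonal entries 8, 4, 3/2.
Counting signs: 3 positive.
H is positive definite, so the origin is a strict local minimum.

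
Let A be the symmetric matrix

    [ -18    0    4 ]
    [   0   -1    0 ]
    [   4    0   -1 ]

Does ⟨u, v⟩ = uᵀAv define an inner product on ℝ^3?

Congruent diagonalization of A (simultaneous row and column reduction) yields pivots -18, -1, -1/9.
That gives 3 negative pivots.
Hence Q is negative definite.
⟨·,·⟩ is an inner product exactly when A is positive definite.

no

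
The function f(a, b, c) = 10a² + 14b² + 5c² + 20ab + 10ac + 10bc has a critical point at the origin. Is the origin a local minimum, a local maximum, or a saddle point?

The Hessian at the origin is H = [[20, 20, 10], [20, 28, 10], [10, 10, 10]].
Congruent diagonalization of H (simultaneous row and column reduction) yields pivots 20, 8, 5.
Counting signs: 3 positive.
H is positive definite, so the origin is a strict local minimum.

local minimum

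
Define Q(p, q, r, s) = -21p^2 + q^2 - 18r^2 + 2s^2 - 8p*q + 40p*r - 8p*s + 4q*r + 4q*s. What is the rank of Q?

The associated matrix is A = [[-21, -4, 20, -4], [-4, 1, 2, 2], [20, 2, -18, 0], [-4, 2, 0, 2]].
Symmetric row and column elimination reduces A to a congruent diagonal form with pivots -21, 37/21, -30/37, -2/5.
Counting signs: 1 positive, 3 negative.
The rank is the number of nonzero pivots: 4.

4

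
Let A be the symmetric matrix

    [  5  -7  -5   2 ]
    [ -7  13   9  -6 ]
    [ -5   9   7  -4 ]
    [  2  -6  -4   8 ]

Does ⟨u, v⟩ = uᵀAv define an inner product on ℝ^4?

yes

Leading principal minors: Δ_1 = 5, Δ_2 = 16, Δ_3 = 12, Δ_4 = 48.
All leading principal minors are positive, so by Sylvester's criterion Q is positive definite.
⟨·,·⟩ is an inner product exactly when A is positive definite.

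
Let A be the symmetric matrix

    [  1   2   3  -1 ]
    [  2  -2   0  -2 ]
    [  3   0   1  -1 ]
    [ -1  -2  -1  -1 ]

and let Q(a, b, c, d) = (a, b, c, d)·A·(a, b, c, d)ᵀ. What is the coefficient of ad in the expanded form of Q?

The coefficient of ad is A[1,4] + A[4,1] = 2·(-1) = -2.

-2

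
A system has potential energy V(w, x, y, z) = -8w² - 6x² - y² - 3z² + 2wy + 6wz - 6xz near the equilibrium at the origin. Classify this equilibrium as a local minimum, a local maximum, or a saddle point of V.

The Hessian at the origin is H = [[-16, 0, 2, 6], [0, -12, 0, -6], [2, 0, -2, 0], [6, -6, 0, -6]].
Applying the same elementary operations to the rows and columns of H produces a congruent diagonal matrix with entries -16, -12, -7/4, -3/7.
That gives 4 negative pivots.
H is negative definite, so the origin is a strict local maximum.

local maximum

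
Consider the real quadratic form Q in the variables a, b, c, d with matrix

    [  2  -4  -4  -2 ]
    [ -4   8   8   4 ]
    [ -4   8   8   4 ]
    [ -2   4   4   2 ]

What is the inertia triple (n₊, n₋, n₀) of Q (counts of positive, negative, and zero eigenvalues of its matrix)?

Symmetric row and column elimination reduces A to a congruent diagonal form with pivots 2, 0, 0, 0.
So there are 1 positive, 3 zero pivots.

(1, 0, 3)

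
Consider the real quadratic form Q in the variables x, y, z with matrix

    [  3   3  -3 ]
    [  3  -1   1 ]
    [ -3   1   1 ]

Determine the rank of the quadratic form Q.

Applying the same elementary operations to the rows and columns of A produces a congruent diagonal matrix with entries 3, -4, 2.
That gives 2 positive, 1 negative pivots.
The rank is the number of nonzero pivots: 3.

3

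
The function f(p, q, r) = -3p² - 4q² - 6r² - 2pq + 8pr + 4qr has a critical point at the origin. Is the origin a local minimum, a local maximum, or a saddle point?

local maximum

The Hessian at the origin is H = [[-6, -2, 8], [-2, -8, 4], [8, 4, -12]].
Symmetric row and column elimination reduces H to a congruent diagonal form with pivots -6, -22/3, -12/11.
That gives 3 negative pivots.
H is negative definite, so the origin is a strict local maximum.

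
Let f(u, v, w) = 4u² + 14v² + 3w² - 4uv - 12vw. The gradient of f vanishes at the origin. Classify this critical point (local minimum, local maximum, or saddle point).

local minimum

The Hessian at the origin is H = [[8, -4, 0], [-4, 28, -12], [0, -12, 6]].
Applying the same elementary operations to the rows and columns of H produces a congruent diagonal matrix with entries 8, 26, 6/13.
Counting signs: 3 positive.
H is positive definite, so the origin is a strict local minimum.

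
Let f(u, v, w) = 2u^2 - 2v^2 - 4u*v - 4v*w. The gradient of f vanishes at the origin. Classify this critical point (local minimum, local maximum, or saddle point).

saddle point

The Hessian at the origin is H = [[4, -4, 0], [-4, -4, -4], [0, -4, 0]].
Symmetric row and column elimination reduces H to a congruent diagonal form with pivots 4, -8, 2.
So there are 2 positive, 1 negative pivots.
H is indefinite, so the origin is a saddle point.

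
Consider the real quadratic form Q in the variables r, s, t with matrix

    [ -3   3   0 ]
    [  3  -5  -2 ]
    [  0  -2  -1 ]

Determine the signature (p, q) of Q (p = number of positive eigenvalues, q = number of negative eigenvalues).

Applying the same elementary operations to the rows and columns of A produces a congruent diagonal matrix with entries -3, -2, 1.
That gives 1 positive, 2 negative pivots.

(1, 2)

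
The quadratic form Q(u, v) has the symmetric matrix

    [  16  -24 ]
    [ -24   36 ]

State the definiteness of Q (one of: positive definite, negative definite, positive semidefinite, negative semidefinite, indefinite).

For the 2×2 matrix [[16, -24], [-24, 36]]: det = 16·36 − (-24)² = 0, trace = 52.
det = 0 so one eigenvalue is zero; the form is semidefinite with the sign of the trace.

positive semidefinite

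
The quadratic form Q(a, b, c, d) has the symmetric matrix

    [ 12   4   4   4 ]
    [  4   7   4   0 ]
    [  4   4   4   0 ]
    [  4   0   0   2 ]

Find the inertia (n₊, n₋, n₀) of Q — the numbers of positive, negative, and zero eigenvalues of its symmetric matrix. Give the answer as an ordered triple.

Symmetric row and column elimination reduces A to a congruent diagonal form with pivots 12, 17/3, 24/17, 0.
That gives 3 positive, 1 zero pivots.

(3, 0, 1)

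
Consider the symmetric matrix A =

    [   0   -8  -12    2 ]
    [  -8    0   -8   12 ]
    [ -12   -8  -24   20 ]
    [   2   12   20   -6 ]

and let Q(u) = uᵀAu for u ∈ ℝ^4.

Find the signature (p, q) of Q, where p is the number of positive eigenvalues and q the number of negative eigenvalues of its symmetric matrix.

(1, 1)

By Sylvester's law of inertia any congruent diagonalization of A has 1 positive, 1 negative and 2 zero entries.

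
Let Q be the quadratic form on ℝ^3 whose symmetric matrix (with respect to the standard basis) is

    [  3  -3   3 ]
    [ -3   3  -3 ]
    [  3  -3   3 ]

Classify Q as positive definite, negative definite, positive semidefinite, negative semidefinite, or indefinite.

positive semidefinite

Row-reducing A symmetrically gives the diagonal entries 3, 0, 0.
That gives 1 positive, 2 zero pivots.
Hence Q is positive semidefinite.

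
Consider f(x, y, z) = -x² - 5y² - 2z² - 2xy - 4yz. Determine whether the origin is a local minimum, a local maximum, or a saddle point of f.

The Hessian at the origin is H = [[-2, -2, 0], [-2, -10, -4], [0, -4, -4]].
An LDLᵀ factorisation of H has diagonal entries -2, -8, -2.
Counting signs: 3 negative.
H is negative definite, so the origin is a strict local maximum.

local maximum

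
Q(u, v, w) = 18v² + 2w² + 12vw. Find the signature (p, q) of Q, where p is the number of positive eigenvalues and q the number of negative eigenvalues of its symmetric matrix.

The symmetric matrix is A = [[0, 0, 0], [0, 18, 6], [0, 6, 2]].
Symmetric row and column elimination reduces A to a congruent diagonal form with pivots 0, 18, 0.
That gives 1 positive, 2 zero pivots.

(1, 0)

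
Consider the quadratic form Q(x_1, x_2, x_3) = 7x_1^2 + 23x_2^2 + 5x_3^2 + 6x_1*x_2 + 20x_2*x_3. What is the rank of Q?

3

Write A = [[7, 3, 0], [3, 23, 10], [0, 10, 5]].
Applying the same elementary operations to the rows and columns of A produces a congruent diagonal matrix with entries 7, 152/7, 15/38.
So there are 3 positive pivots.
The rank is the number of nonzero pivots: 3.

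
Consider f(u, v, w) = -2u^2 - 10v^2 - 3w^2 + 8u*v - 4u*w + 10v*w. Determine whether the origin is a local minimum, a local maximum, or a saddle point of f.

The Hessian at the origin is H = [[-4, 8, -4], [8, -20, 10], [-4, 10, -6]].
Congruent diagonalization of H (simultaneous row and column reduction) yields pivots -4, -4, -1.
Counting signs: 3 negative.
H is negative definite, so the origin is a strict local maximum.

local maximum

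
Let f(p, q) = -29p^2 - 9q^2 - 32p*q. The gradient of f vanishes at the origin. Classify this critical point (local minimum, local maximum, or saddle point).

local maximum

The Hessian at the origin is H = [[-58, -32], [-32, -18]].
det H = -58·-18 − (-32)² = 20 > 0 and H[1,1] = -58 < 0, so H is negative definite.
Therefore the origin is a local maximum.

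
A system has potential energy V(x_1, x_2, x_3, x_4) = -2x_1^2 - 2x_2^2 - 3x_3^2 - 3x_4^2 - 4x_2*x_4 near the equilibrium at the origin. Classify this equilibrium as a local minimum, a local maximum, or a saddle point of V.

local maximum

The Hessian at the origin is H = [[-4, 0, 0, 0], [0, -4, 0, -4], [0, 0, -6, 0], [0, -4, 0, -6]].
Congruent diagonalization of H (simultaneous row and column reduction) yields pivots -4, -4, -6, -2.
So there are 4 negative pivots.
H is negative definite, so the origin is a strict local maximum.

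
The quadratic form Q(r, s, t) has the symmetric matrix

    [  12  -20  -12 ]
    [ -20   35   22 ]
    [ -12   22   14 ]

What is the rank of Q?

Applying the same elementary operations to the rows and columns of A produces a congruent diagonal matrix with entries 12, 5/3, -2/5.
Counting signs: 2 positive, 1 negative.
The rank is the number of nonzero pivots: 3.

3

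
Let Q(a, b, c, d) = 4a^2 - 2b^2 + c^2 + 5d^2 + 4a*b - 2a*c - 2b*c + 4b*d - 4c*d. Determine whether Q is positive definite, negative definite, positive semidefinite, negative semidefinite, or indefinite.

Write A = [[4, 2, -1, 0], [2, -2, -1, 2], [-1, -1, 1, -2], [0, 2, -2, 5]].
An LDLᵀ factorisation of A has diagonal entries 4, -3, 5/6, -1/5.
Counting signs: 2 positive, 2 negative.
Hence Q is indefinite.

indefinite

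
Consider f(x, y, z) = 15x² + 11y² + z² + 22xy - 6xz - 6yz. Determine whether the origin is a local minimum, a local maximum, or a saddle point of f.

The Hessian at the origin is H = [[30, 22, -6], [22, 22, -6], [-6, -6, 2]].
Symmetric row and column elimination reduces H to a congruent diagonal form with pivots 30, 88/15, 4/11.
Counting signs: 3 positive.
H is positive definite, so the origin is a strict local minimum.

local minimum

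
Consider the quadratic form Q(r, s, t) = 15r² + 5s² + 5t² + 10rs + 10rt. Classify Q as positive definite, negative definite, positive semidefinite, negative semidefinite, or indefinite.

positive definite

The symmetric matrix of Q is A = [[15, 5, 5], [5, 5, 0], [5, 0, 5]].
Leading principal minors: Δ_1 = 15, Δ_2 = 50, Δ_3 = 125.
All leading principal minors are positive, so by Sylvester's criterion Q is positive definite.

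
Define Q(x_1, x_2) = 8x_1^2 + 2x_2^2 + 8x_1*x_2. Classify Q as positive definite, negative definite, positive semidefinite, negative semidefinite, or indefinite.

The associated matrix is A = [[8, 4], [4, 2]].
Symmetric row and column elimination reduces A to a congruent diagonal form with pivots 8, 0.
So there are 1 positive, 1 zero pivots.
Hence Q is positive semidefinite.

positive semidefinite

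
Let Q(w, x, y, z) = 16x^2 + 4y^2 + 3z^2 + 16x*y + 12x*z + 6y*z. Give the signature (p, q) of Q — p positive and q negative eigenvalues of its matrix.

The symmetric matrix is A = [[0, 0, 0, 0], [0, 16, 8, 6], [0, 8, 4, 3], [0, 6, 3, 3]].
Applying the same elementary operations to the rows and columns of A produces a congruent diagonal matrix with entries 0, 16, 0, 3/4.
Counting signs: 2 positive, 2 zero.

(2, 0)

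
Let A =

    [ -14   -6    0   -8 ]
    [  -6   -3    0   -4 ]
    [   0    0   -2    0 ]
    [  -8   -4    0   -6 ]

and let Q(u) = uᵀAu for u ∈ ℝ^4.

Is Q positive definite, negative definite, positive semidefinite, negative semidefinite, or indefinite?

negative definite

Leading principal minors: Δ_1 = -14, Δ_2 = 6, Δ_3 = -12, Δ_4 = 8.
The signs alternate starting with Δ_1 < 0, so by Sylvester's criterion Q is negative definite.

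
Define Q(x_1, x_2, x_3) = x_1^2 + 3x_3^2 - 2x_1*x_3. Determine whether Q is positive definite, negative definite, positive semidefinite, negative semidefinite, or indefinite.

positive semidefinite

The associated matrix is A = [[1, 0, -1], [0, 0, 0], [-1, 0, 3]].
Congruent diagonalization of A (simultaneous row and column reduction) yields pivots 1, 0, 2.
That gives 2 positive, 1 zero pivots.
Hence Q is positive semidefinite.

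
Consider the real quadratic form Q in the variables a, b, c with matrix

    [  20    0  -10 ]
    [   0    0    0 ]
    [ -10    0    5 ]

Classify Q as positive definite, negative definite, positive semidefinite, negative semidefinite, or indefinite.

Congruent diagonalization of A (simultaneous row and column reduction) yields pivots 20, 0, 0.
Counting signs: 1 positive, 2 zero.
Hence Q is positive semidefinite.

positive semidefinite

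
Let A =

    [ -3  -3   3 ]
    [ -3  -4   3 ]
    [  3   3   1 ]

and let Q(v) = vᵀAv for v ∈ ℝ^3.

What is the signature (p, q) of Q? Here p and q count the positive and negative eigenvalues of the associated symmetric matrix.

An LDLᵀ factorisation of A has diagonal entries -3, -1, 4.
That gives 1 positive, 2 negative pivots.

(1, 2)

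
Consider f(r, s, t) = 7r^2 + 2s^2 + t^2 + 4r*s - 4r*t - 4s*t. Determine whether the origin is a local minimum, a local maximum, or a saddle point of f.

saddle point

The Hessian at the origin is H = [[14, 4, -4], [4, 4, -4], [-4, -4, 2]].
Applying the same elementary operations to the rows and columns of H produces a congruent diagonal matrix with entries 14, 20/7, -2.
Counting signs: 2 positive, 1 negative.
H is indefinite, so the origin is a saddle point.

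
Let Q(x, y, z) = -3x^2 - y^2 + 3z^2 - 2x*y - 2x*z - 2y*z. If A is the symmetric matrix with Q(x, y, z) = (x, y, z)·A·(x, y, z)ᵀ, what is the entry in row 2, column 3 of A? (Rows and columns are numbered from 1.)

The coefficient of y·z in Q is -2. For a symmetric A this equals A[2,3] + A[3,2] = 2·A[2,3].
So A[2,3] = -2/2 = -1.

-1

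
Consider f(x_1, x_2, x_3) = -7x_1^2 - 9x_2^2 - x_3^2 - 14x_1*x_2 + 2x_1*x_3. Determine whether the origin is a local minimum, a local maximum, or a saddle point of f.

The Hessian at the origin is H = [[-14, -14, 2], [-14, -18, 0], [2, 0, -2]].
An LDLᵀ factorisation of H has diagonal entries -14, -4, -5/7.
That gives 3 negative pivots.
H is negative definite, so the origin is a strict local maximum.

local maximum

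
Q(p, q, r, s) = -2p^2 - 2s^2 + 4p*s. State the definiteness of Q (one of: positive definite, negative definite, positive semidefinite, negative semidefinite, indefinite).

negative semidefinite

The associated matrix is A = [[-2, 0, 0, 2], [0, 0, 0, 0], [0, 0, 0, 0], [2, 0, 0, -2]].
Row-reducing A symmetrically gives the diagonal entries -2, 0, 0, 0.
Counting signs: 1 negative, 3 zero.
Hence Q is negative semidefinite.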